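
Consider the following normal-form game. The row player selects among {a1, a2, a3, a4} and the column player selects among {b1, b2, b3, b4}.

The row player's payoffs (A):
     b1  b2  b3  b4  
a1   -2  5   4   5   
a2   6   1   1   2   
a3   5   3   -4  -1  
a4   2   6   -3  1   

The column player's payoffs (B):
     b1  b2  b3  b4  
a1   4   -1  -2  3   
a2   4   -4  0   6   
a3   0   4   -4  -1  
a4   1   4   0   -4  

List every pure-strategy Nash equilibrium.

(a4, b2)

A profile is a Nash equilibrium when each player is best-responding to the other.
The row player's best responses — vs b1: a2 (payoff 6); vs b2: a4 (payoff 6); vs b3: a1 (payoff 4); vs b4: a1 (payoff 5).
The column player's best responses — vs a1: b1 (payoff 4); vs a2: b4 (payoff 6); vs a3: b2 (payoff 4); vs a4: b2 (payoff 4).
The only mutual best response is (a4, b2); neither player gains by switching there.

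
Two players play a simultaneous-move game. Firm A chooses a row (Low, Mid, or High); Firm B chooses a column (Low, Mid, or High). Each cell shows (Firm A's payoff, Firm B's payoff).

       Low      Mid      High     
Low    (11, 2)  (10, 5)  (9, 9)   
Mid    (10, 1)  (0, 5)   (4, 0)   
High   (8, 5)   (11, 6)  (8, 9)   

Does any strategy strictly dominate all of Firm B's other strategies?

A strategy is strictly dominant if it gives Firm B a strictly higher payoff than every other strategy, against every choice by the opponent.
Low is not dominant: against Low, Mid gives 5 > 2.
Mid is not dominant: against Low, High gives 9 > 5.
High is not dominant: against Mid, Low gives 1 > 0.
No single strategy is best against every opponent action.

No strictly dominant strategy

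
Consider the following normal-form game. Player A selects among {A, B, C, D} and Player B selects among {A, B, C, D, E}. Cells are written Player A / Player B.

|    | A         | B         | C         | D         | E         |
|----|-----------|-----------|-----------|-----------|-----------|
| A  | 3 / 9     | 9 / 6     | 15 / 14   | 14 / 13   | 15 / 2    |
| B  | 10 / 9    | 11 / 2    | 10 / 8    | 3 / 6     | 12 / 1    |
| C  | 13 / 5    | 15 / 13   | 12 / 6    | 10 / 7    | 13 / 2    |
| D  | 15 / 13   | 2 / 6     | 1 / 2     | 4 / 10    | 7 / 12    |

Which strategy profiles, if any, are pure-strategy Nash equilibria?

(A, C), (C, B), and (D, A)

A profile is a Nash equilibrium when each player is best-responding to the other.
Player A's best responses — vs A: D (payoff 15); vs B: C (payoff 15); vs C: A (payoff 15); vs D: A (payoff 14); vs E: A (payoff 15).
Player B's best responses — vs A: C (payoff 14); vs B: A (payoff 9); vs C: B (payoff 13); vs D: A (payoff 13).
Mutual best responses occur at (A, C), (C, B), and (D, A); at each, neither player gains by switching.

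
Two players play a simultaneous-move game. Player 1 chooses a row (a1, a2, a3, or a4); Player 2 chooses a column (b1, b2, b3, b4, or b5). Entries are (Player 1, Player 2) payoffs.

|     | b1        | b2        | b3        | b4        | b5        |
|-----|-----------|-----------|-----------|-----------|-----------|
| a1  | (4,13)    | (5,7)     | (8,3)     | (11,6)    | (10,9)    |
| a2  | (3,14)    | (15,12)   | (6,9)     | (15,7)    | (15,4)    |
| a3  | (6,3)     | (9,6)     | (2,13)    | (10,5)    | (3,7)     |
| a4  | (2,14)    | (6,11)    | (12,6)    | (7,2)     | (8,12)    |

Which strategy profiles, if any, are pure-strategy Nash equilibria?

Find each player's best response to every opponent strategy; NE are the intersections.
Player 1's best responses — vs b1: a3 (payoff 6); vs b2: a2 (payoff 15); vs b3: a4 (payoff 12); vs b4: a2 (payoff 15); vs b5: a2 (payoff 15).
Player 2's best responses — vs a1: b1 (payoff 13); vs a2: b1 (payoff 14); vs a3: b3 (payoff 13); vs a4: b1 (payoff 14).
No cell has both players best-responding. For instance, Player 1's best reply to b4 is a2, but against a2 Player 2 prefers b1 over b4.

None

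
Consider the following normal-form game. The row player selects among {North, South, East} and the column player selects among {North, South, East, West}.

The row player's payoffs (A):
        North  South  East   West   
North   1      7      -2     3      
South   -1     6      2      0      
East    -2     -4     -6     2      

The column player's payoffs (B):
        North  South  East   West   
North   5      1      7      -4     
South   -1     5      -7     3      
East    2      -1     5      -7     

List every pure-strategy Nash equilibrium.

There is no pure-strategy Nash equilibrium

A profile is a Nash equilibrium when each player is best-responding to the other.
The row player's best responses — vs North: North (payoff 1); vs South: North (payoff 7); vs East: South (payoff 2); vs West: North (payoff 3).
The column player's best responses — vs North: East (payoff 7); vs South: South (payoff 5); vs East: East (payoff 5).
No cell has both players best-responding. For instance, the row player's best reply to South is North, but against North the column player prefers East over South.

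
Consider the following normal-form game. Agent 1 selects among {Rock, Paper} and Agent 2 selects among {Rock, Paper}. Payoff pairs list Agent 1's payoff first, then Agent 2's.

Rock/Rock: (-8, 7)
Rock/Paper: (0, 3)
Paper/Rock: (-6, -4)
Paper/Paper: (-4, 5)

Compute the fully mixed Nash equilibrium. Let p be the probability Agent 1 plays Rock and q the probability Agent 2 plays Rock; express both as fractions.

p = 9/13, q = 2/3

Each player's mixing probability is pinned down by making the *other* player indifferent.
Agent 2 indifferent between Rock and Paper: p·7 + (1−p)·(-4) = p·3 + (1−p)·5 ⟹ (-4) + 11p = 5 + (-2)p ⟹ p = 9/13.
Agent 1 indifferent between Rock and Paper: q·(-8) + (1−q)·0 = q·(-6) + (1−q)·(-4) ⟹ 0 + (-8)q = (-4) + (-2)q ⟹ q = 2/3.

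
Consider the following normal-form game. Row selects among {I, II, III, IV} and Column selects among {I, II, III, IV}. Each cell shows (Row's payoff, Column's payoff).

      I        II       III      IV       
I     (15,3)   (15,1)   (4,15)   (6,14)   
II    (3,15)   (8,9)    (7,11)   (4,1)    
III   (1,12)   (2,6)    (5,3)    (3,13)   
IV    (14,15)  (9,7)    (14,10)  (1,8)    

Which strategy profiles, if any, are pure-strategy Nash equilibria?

There is no pure-strategy Nash equilibrium

Check mutual best responses: a cell is a NE iff neither player can gain by unilaterally deviating.
Row's best responses — vs I: I (payoff 15); vs II: I (payoff 15); vs III: IV (payoff 14); vs IV: I (payoff 6).
Column's best responses — vs I: III (payoff 15); vs II: I (payoff 15); vs III: IV (payoff 13); vs IV: I (payoff 15).
No cell has both players best-responding. For instance, Row's best reply to II is I, but against I Column prefers III over II.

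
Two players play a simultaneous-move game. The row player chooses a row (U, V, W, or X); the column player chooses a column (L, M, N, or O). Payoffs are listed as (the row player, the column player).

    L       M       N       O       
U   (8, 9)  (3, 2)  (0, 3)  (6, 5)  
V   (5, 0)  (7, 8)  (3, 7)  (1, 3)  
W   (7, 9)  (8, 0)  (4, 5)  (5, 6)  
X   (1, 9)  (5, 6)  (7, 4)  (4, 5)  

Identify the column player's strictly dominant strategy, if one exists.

Check whether one of the column player's strategies beats all alternatives regardless of what the opponent does.
L is not dominant: against V, M gives 8 > 0.
M is not dominant: against U, L gives 9 > 2.
N is not dominant: against U, L gives 9 > 3.
O is not dominant: against U, L gives 9 > 5.
No single strategy is best against every opponent action.

No strictly dominant strategy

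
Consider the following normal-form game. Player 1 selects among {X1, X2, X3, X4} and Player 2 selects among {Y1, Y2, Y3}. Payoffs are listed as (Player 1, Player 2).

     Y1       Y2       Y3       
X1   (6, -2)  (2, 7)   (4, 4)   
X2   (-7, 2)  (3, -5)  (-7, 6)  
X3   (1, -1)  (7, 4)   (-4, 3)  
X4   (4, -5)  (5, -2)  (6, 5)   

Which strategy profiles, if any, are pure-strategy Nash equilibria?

Find each player's best response to every opponent strategy; NE are the intersections.
Player 1's best responses — vs Y1: X1 (payoff 6); vs Y2: X3 (payoff 7); vs Y3: X4 (payoff 6).
Player 2's best responses — vs X1: Y2 (payoff 7); vs X2: Y3 (payoff 6); vs X3: Y2 (payoff 4); vs X4: Y3 (payoff 5).
Mutual best responses occur at (X3, Y2) and (X4, Y3); at each, neither player gains by switching.

(X3, Y2) and (X4, Y3)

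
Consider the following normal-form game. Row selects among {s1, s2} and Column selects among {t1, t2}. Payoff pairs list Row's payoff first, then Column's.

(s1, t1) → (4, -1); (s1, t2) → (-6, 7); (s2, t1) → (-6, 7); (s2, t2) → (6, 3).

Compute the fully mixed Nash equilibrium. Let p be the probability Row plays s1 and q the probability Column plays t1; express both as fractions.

In a mixed NE each player is indifferent between their pure strategies, so the opponent's mix sets the indifference.
Column indifferent between t1 and t2: p·(-1) + (1−p)·7 = p·7 + (1−p)·3 ⟹ 7 + (-8)p = 3 + 4p ⟹ p = 1/3.
Row indifferent between s1 and s2: q·4 + (1−q)·(-6) = q·(-6) + (1−q)·6 ⟹ (-6) + 10q = 6 + (-12)q ⟹ q = 6/11.

p = 1/3, q = 6/11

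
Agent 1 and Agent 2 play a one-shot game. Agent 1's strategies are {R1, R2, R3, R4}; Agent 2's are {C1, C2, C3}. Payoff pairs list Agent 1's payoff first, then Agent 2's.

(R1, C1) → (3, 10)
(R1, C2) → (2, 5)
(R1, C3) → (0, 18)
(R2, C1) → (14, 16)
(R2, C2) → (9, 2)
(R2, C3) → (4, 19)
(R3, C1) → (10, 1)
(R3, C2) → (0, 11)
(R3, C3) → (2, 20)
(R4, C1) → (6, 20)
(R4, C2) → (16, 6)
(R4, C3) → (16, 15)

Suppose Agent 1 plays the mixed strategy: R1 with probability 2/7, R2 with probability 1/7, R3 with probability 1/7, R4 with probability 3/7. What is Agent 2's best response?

Compute Agent 2's expected payoff from each pure strategy against the given mix.
C1: (2/7)·10 + (1/7)·16 + (1/7)·1 + (3/7)·20 = 97/7
C2: (2/7)·5 + (1/7)·2 + (1/7)·11 + (3/7)·6 = 41/7
C3: (2/7)·18 + (1/7)·19 + (1/7)·20 + (3/7)·15 = 120/7
Highest expected payoff is 120/7, from C3.

C3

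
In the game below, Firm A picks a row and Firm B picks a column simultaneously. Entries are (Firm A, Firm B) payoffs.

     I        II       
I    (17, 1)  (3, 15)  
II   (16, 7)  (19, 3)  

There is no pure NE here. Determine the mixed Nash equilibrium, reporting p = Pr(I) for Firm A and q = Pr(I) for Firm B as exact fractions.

p = 2/9, q = 16/17

In a mixed NE each player is indifferent between their pure strategies, so the opponent's mix sets the indifference.
Firm B indifferent between I and II: p·1 + (1−p)·7 = p·15 + (1−p)·3 ⟹ 7 + (-6)p = 3 + 12p ⟹ p = 2/9.
Firm A indifferent between I and II: q·17 + (1−q)·3 = q·16 + (1−q)·19 ⟹ 3 + 14q = 19 + (-3)q ⟹ q = 16/17.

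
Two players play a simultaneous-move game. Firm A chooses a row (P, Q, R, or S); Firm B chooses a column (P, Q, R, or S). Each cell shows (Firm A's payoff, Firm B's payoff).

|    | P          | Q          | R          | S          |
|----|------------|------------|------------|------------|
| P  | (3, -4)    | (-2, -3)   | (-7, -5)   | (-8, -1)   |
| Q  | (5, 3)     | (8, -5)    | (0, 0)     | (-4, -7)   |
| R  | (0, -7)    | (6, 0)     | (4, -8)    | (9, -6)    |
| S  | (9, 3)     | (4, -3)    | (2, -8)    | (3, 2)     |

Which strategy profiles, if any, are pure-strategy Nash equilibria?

Check mutual best responses: a cell is a NE iff neither player can gain by unilaterally deviating.
Firm A's best responses — vs P: S (payoff 9); vs Q: Q (payoff 8); vs R: R (payoff 4); vs S: R (payoff 9).
Firm B's best responses — vs P: S (payoff -1); vs Q: P (payoff 3); vs R: Q (payoff 0); vs S: P (payoff 3).
The only mutual best response is (S, P); neither player gains by switching there.

(S, P)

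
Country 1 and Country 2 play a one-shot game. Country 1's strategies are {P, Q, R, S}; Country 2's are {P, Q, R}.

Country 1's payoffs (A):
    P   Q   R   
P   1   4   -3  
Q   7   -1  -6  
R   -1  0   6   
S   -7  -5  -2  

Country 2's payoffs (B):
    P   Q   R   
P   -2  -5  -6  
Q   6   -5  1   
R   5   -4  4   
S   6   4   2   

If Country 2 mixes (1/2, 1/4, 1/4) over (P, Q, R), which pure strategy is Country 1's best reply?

Country 1's best reply maximizes expected payoff against the mix.
P: (1/2)·1 + (1/4)·4 + (1/4)·(-3) = 3/4
Q: (1/2)·7 + (1/4)·(-1) + (1/4)·(-6) = 7/4
R: (1/2)·(-1) + (1/4)·0 + (1/4)·6 = 1
S: (1/2)·(-7) + (1/4)·(-5) + (1/4)·(-2) = -21/4
Highest expected payoff is 7/4, from Q.

Q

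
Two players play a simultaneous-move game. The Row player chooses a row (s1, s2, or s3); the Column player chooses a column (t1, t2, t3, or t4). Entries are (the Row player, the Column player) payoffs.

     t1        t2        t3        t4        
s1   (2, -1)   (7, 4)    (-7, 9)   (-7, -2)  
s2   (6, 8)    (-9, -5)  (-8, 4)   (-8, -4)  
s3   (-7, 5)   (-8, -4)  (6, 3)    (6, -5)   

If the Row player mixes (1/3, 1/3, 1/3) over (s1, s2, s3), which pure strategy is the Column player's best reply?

The Column player's best reply maximizes expected payoff against the mix.
t1: (1/3)·(-1) + (1/3)·8 + (1/3)·5 = 4
t2: (1/3)·4 + (1/3)·(-5) + (1/3)·(-4) = -5/3
t3: (1/3)·9 + (1/3)·4 + (1/3)·3 = 16/3
t4: (1/3)·(-2) + (1/3)·(-4) + (1/3)·(-5) = -11/3
Highest expected payoff is 16/3, from t3.

t3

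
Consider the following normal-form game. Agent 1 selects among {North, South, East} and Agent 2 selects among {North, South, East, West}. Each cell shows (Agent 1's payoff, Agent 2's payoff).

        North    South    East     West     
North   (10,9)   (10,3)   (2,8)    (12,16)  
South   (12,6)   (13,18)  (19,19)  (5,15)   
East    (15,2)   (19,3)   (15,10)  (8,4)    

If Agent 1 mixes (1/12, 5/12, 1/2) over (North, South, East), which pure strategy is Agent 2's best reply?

East

Agent 2's best reply maximizes expected payoff against the mix.
North: (1/12)·9 + (5/12)·6 + (1/2)·2 = 17/4
South: (1/12)·3 + (5/12)·18 + (1/2)·3 = 37/4
East: (1/12)·8 + (5/12)·19 + (1/2)·10 = 163/12
West: (1/12)·16 + (5/12)·15 + (1/2)·4 = 115/12
Highest expected payoff is 163/12, from East.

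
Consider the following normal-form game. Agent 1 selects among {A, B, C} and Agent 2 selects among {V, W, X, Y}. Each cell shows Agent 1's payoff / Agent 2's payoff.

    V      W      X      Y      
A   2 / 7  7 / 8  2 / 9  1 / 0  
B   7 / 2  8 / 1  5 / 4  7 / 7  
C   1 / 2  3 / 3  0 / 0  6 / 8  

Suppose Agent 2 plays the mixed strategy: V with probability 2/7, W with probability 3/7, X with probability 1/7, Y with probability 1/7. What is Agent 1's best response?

Compute Agent 1's expected payoff from each pure strategy against the given mix.
A: (2/7)·2 + (3/7)·7 + (1/7)·2 + (1/7)·1 = 4
B: (2/7)·7 + (3/7)·8 + (1/7)·5 + (1/7)·7 = 50/7
C: (2/7)·1 + (3/7)·3 + (1/7)·0 + (1/7)·6 = 17/7
Highest expected payoff is 50/7, from B.

B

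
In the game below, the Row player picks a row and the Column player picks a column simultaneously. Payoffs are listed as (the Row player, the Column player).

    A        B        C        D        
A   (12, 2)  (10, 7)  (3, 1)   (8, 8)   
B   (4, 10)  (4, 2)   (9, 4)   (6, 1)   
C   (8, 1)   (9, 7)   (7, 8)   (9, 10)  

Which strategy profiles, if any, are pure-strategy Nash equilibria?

Check mutual best responses: a cell is a NE iff neither player can gain by unilaterally deviating.
The Row player's best responses — vs A: A (payoff 12); vs B: A (payoff 10); vs C: B (payoff 9); vs D: C (payoff 9).
The Column player's best responses — vs A: D (payoff 8); vs B: A (payoff 10); vs C: D (payoff 10).
The only mutual best response is (C, D); neither player gains by switching there.

(C, D)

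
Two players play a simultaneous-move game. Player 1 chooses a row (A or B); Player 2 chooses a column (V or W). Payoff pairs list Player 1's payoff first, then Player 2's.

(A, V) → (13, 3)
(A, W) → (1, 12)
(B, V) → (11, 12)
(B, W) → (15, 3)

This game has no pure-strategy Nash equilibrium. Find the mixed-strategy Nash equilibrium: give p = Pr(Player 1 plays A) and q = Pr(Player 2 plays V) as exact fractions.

p = 1/2, q = 7/8

Each player's mixing probability is pinned down by making the *other* player indifferent.
Player 2 indifferent between V and W: p·3 + (1−p)·12 = p·12 + (1−p)·3 ⟹ 12 + (-9)p = 3 + 9p ⟹ p = 1/2.
Player 1 indifferent between A and B: q·13 + (1−q)·1 = q·11 + (1−q)·15 ⟹ 1 + 12q = 15 + (-4)q ⟹ q = 7/8.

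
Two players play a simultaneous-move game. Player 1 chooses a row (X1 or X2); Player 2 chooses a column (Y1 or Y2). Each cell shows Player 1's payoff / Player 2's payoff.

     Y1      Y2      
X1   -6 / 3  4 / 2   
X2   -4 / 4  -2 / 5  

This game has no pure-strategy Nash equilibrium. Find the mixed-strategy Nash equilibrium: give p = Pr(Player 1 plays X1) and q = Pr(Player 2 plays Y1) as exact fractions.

Each player's mixing probability is pinned down by making the *other* player indifferent.
Player 2 indifferent between Y1 and Y2: p·3 + (1−p)·4 = p·2 + (1−p)·5 ⟹ 4 + (-1)p = 5 + (-3)p ⟹ p = 1/2.
Player 1 indifferent between X1 and X2: q·(-6) + (1−q)·4 = q·(-4) + (1−q)·(-2) ⟹ 4 + (-10)q = (-2) + (-2)q ⟹ q = 3/4.

p = 1/2, q = 3/4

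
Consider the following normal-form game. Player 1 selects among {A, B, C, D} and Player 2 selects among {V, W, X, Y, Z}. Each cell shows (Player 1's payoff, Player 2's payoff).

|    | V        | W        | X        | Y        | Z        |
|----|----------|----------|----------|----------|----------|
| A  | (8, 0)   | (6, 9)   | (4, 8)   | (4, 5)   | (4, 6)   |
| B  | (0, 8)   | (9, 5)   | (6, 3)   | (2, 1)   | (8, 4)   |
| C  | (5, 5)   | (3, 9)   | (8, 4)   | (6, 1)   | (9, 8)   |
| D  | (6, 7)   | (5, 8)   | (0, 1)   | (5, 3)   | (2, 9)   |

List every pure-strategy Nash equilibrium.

Check mutual best responses: a cell is a NE iff neither player can gain by unilaterally deviating.
Player 1's best responses — vs V: A (payoff 8); vs W: B (payoff 9); vs X: C (payoff 8); vs Y: C (payoff 6); vs Z: C (payoff 9).
Player 2's best responses — vs A: W (payoff 9); vs B: V (payoff 8); vs C: W (payoff 9); vs D: Z (payoff 9).
No cell has both players best-responding. For instance, Player 1's best reply to V is A, but against A Player 2 prefers W over V.

None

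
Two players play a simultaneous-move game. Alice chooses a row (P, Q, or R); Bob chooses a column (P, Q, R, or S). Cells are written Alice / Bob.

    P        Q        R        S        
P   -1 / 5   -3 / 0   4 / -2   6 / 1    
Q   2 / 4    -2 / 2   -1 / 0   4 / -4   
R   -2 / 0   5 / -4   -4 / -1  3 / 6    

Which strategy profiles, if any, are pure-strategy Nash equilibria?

(Q, P)

Check mutual best responses: a cell is a NE iff neither player can gain by unilaterally deviating.
Alice's best responses — vs P: Q (payoff 2); vs Q: R (payoff 5); vs R: P (payoff 4); vs S: P (payoff 6).
Bob's best responses — vs P: P (payoff 5); vs Q: P (payoff 4); vs R: S (payoff 6).
The only mutual best response is (Q, P); neither player gains by switching there.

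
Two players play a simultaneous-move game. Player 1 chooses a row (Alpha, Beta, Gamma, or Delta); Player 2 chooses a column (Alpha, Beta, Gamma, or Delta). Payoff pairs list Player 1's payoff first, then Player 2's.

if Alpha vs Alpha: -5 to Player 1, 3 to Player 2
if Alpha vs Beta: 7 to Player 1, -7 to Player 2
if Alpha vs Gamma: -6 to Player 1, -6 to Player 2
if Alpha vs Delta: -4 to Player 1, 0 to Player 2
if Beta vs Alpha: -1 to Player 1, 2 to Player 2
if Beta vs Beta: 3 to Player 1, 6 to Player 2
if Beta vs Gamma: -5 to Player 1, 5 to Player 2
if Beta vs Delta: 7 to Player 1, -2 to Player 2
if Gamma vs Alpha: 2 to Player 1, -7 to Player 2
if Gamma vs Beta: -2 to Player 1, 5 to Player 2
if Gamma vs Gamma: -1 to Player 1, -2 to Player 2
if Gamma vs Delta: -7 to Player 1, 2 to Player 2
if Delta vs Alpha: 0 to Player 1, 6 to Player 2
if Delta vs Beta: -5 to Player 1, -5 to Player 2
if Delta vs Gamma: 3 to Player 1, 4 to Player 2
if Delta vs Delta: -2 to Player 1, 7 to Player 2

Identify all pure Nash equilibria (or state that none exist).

No pure-strategy Nash equilibrium

Find each player's best response to every opponent strategy; NE are the intersections.
Player 1's best responses — vs Alpha: Gamma (payoff 2); vs Beta: Alpha (payoff 7); vs Gamma: Delta (payoff 3); vs Delta: Beta (payoff 7).
Player 2's best responses — vs Alpha: Alpha (payoff 3); vs Beta: Beta (payoff 6); vs Gamma: Beta (payoff 5); vs Delta: Delta (payoff 7).
No cell has both players best-responding. For instance, Player 1's best reply to Delta is Beta, but against Beta Player 2 prefers Beta over Delta.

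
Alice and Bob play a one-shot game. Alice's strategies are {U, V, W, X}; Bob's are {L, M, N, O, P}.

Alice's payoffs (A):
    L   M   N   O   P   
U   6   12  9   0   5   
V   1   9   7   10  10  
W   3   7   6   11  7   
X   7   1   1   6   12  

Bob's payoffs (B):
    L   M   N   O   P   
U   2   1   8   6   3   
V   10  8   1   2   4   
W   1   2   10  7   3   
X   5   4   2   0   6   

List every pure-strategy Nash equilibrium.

A profile is a Nash equilibrium when each player is best-responding to the other.
Alice's best responses — vs L: X (payoff 7); vs M: U (payoff 12); vs N: U (payoff 9); vs O: W (payoff 11); vs P: X (payoff 12).
Bob's best responses — vs U: N (payoff 8); vs V: L (payoff 10); vs W: N (payoff 10); vs X: P (payoff 6).
Mutual best responses occur at (U, N) and (X, P); at each, neither player gains by switching.

(U, N) and (X, P)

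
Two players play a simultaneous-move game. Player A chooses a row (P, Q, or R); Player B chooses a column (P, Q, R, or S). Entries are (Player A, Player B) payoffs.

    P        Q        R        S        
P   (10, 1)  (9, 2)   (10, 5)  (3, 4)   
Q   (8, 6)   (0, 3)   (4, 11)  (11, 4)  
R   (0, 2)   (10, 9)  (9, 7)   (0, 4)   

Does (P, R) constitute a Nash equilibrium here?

Yes

Holding Player B at R: Player A gets 10 from P, versus 4 from Q, 9 from R. No profitable deviation for Player A.
Holding Player A at P: Player B gets 5 from R, versus 1 from P, 2 from Q, 4 from S. No profitable deviation for Player B either.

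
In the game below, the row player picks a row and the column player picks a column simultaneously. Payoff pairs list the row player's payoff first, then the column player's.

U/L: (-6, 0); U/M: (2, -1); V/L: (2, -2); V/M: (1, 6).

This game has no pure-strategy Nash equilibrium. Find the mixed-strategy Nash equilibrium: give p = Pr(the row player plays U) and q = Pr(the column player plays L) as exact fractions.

Each player's mixing probability is pinned down by making the *other* player indifferent.
The column player indifferent between L and M: p·0 + (1−p)·(-2) = p·(-1) + (1−p)·6 ⟹ (-2) + 2p = 6 + (-7)p ⟹ p = 8/9.
The row player indifferent between U and V: q·(-6) + (1−q)·2 = q·2 + (1−q)·1 ⟹ 2 + (-8)q = 1 + 1q ⟹ q = 1/9.

p = 8/9, q = 1/9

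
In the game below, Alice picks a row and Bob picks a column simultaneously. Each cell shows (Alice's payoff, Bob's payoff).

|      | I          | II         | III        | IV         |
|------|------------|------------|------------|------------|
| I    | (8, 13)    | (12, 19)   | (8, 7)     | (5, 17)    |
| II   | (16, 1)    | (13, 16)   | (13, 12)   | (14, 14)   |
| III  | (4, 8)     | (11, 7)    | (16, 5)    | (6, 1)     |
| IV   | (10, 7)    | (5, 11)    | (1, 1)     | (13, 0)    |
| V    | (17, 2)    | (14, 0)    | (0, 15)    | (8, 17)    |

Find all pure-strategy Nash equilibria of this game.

Find each player's best response to every opponent strategy; NE are the intersections.
Alice's best responses — vs I: V (payoff 17); vs II: V (payoff 14); vs III: III (payoff 16); vs IV: II (payoff 14).
Bob's best responses — vs I: II (payoff 19); vs II: II (payoff 16); vs III: I (payoff 8); vs IV: II (payoff 11); vs V: IV (payoff 17).
No cell has both players best-responding. For instance, Alice's best reply to II is V, but against V Bob prefers IV over II.

There is no pure-strategy Nash equilibrium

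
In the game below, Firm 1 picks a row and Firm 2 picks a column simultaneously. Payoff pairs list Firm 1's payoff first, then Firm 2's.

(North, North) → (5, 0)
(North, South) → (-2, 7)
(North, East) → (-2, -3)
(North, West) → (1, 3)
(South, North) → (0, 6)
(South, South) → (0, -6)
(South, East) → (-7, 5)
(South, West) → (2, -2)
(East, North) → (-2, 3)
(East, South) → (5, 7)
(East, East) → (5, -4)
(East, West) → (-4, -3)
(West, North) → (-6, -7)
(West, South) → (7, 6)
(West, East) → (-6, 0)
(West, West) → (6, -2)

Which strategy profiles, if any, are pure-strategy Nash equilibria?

(West, South)

A profile is a Nash equilibrium when each player is best-responding to the other.
Firm 1's best responses — vs North: North (payoff 5); vs South: West (payoff 7); vs East: East (payoff 5); vs West: West (payoff 6).
Firm 2's best responses — vs North: South (payoff 7); vs South: North (payoff 6); vs East: South (payoff 7); vs West: South (payoff 6).
The only mutual best response is (West, South); neither player gains by switching there.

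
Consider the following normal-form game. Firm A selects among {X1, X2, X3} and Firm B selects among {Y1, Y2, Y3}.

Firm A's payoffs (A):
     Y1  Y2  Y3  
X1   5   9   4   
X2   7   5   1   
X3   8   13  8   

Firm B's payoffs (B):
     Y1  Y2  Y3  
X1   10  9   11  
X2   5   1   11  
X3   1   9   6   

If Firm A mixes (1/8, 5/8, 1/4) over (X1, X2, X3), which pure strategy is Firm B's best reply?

Compute Firm B's expected payoff from each pure strategy against the given mix.
Y1: (1/8)·10 + (5/8)·5 + (1/4)·1 = 37/8
Y2: (1/8)·9 + (5/8)·1 + (1/4)·9 = 4
Y3: (1/8)·11 + (5/8)·11 + (1/4)·6 = 39/4
Highest expected payoff is 39/4, from Y3.

Y3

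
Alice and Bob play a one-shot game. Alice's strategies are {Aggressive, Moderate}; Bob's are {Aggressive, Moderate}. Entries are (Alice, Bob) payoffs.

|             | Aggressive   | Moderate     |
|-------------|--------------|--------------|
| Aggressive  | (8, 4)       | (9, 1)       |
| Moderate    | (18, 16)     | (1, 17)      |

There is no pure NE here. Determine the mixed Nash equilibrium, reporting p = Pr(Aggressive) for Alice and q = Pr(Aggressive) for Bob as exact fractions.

In a mixed NE each player is indifferent between their pure strategies, so the opponent's mix sets the indifference.
Bob indifferent between Aggressive and Moderate: p·4 + (1−p)·16 = p·1 + (1−p)·17 ⟹ 16 + (-12)p = 17 + (-16)p ⟹ p = 1/4.
Alice indifferent between Aggressive and Moderate: q·8 + (1−q)·9 = q·18 + (1−q)·1 ⟹ 9 + (-1)q = 1 + 17q ⟹ q = 4/9.

p = 1/4, q = 4/9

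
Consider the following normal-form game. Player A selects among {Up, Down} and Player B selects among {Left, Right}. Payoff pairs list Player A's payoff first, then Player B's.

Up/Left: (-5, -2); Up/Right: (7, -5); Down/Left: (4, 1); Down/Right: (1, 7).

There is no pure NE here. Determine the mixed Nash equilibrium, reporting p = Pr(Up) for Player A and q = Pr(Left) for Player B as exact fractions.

Each player's mixing probability is pinned down by making the *other* player indifferent.
Player B indifferent between Left and Right: p·(-2) + (1−p)·1 = p·(-5) + (1−p)·7 ⟹ 1 + (-3)p = 7 + (-12)p ⟹ p = 2/3.
Player A indifferent between Up and Down: q·(-5) + (1−q)·7 = q·4 + (1−q)·1 ⟹ 7 + (-12)q = 1 + 3q ⟹ q = 2/5.

p = 2/3, q = 2/5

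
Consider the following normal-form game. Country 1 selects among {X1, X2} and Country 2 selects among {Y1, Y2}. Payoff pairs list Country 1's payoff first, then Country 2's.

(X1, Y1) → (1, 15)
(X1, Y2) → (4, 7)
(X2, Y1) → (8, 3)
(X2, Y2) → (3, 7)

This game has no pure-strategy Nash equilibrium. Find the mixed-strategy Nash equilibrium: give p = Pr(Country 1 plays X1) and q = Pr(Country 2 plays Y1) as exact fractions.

p = 1/3, q = 1/8

In a mixed NE each player is indifferent between their pure strategies, so the opponent's mix sets the indifference.
Country 2 indifferent between Y1 and Y2: p·15 + (1−p)·3 = p·7 + (1−p)·7 ⟹ 3 + 12p = 7 + 0p ⟹ p = 1/3.
Country 1 indifferent between X1 and X2: q·1 + (1−q)·4 = q·8 + (1−q)·3 ⟹ 4 + (-3)q = 3 + 5q ⟹ q = 1/8.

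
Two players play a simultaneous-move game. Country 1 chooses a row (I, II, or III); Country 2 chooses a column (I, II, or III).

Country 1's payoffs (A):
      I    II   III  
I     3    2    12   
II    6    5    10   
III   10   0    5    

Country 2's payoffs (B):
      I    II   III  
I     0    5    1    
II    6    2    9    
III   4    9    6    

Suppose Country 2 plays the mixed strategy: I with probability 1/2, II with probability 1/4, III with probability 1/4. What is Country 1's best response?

II

Country 1's best reply maximizes expected payoff against the mix.
I: (1/2)·3 + (1/4)·2 + (1/4)·12 = 5
II: (1/2)·6 + (1/4)·5 + (1/4)·10 = 27/4
III: (1/2)·10 + (1/4)·0 + (1/4)·5 = 25/4
Highest expected payoff is 27/4, from II.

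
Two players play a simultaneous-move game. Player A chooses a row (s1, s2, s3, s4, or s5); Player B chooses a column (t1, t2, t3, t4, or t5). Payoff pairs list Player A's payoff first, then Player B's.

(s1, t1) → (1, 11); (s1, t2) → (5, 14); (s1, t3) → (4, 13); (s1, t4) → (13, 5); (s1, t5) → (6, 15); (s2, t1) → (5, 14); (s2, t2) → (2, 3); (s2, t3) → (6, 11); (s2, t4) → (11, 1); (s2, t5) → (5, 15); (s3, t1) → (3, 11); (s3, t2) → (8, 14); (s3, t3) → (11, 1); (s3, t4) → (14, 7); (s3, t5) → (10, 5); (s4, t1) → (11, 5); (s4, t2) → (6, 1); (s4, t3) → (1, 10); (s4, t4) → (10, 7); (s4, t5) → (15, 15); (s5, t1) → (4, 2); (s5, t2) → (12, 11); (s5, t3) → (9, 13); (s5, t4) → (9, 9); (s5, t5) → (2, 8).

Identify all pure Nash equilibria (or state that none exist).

(s4, t5)

Find each player's best response to every opponent strategy; NE are the intersections.
Player A's best responses — vs t1: s4 (payoff 11); vs t2: s5 (payoff 12); vs t3: s3 (payoff 11); vs t4: s3 (payoff 14); vs t5: s4 (payoff 15).
Player B's best responses — vs s1: t5 (payoff 15); vs s2: t5 (payoff 15); vs s3: t2 (payoff 14); vs s4: t5 (payoff 15); vs s5: t3 (payoff 13).
The only mutual best response is (s4, t5); neither player gains by switching there.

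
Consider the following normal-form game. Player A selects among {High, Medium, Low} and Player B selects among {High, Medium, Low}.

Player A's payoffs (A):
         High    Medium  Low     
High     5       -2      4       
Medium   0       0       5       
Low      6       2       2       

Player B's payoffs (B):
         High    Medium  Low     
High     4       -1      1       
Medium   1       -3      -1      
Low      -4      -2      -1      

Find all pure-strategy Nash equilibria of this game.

Find each player's best response to every opponent strategy; NE are the intersections.
Player A's best responses — vs High: Low (payoff 6); vs Medium: Low (payoff 2); vs Low: Medium (payoff 5).
Player B's best responses — vs High: High (payoff 4); vs Medium: High (payoff 1); vs Low: Low (payoff -1).
No cell has both players best-responding. For instance, Player A's best reply to Medium is Low, but against Low Player B prefers Low over Medium.

There is no pure-strategy Nash equilibrium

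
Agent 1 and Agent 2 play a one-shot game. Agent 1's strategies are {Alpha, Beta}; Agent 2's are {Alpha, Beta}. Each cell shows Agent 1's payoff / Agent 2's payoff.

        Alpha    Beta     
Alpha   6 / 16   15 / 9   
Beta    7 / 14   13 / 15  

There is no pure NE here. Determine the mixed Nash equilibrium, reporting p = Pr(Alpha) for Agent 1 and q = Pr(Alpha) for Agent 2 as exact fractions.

In a mixed NE each player is indifferent between their pure strategies, so the opponent's mix sets the indifference.
Agent 2 indifferent between Alpha and Beta: p·16 + (1−p)·14 = p·9 + (1−p)·15 ⟹ 14 + 2p = 15 + (-6)p ⟹ p = 1/8.
Agent 1 indifferent between Alpha and Beta: q·6 + (1−q)·15 = q·7 + (1−q)·13 ⟹ 15 + (-9)q = 13 + (-6)q ⟹ q = 2/3.

p = 1/8, q = 2/3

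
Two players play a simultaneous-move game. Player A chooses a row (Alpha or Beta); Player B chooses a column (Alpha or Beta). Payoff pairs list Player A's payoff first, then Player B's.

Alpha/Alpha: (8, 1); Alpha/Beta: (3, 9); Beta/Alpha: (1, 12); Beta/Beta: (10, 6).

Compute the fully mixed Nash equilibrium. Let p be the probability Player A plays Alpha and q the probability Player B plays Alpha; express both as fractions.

In a mixed NE each player is indifferent between their pure strategies, so the opponent's mix sets the indifference.
Player B indifferent between Alpha and Beta: p·1 + (1−p)·12 = p·9 + (1−p)·6 ⟹ 12 + (-11)p = 6 + 3p ⟹ p = 3/7.
Player A indifferent between Alpha and Beta: q·8 + (1−q)·3 = q·1 + (1−q)·10 ⟹ 3 + 5q = 10 + (-9)q ⟹ q = 1/2.

p = 3/7, q = 1/2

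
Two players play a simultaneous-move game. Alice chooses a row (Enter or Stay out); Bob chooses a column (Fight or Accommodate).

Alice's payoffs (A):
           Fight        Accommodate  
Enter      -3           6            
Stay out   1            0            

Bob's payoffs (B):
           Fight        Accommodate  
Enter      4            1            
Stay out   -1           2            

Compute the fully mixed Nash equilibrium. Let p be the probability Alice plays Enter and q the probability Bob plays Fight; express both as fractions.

In a mixed NE each player is indifferent between their pure strategies, so the opponent's mix sets the indifference.
Bob indifferent between Fight and Accommodate: p·4 + (1−p)·(-1) = p·1 + (1−p)·2 ⟹ (-1) + 5p = 2 + (-1)p ⟹ p = 1/2.
Alice indifferent between Enter and Stay out: q·(-3) + (1−q)·6 = q·1 + (1−q)·0 ⟹ 6 + (-9)q = 0 + 1q ⟹ q = 3/5.

p = 1/2, q = 3/5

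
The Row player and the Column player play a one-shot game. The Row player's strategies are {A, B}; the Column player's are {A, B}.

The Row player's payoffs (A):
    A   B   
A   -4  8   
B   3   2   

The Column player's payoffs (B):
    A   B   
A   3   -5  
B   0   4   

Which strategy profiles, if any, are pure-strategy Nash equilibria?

No pure-strategy Nash equilibrium

Find each player's best response to every opponent strategy; NE are the intersections.
The Row player's best responses — vs A: B (payoff 3); vs B: A (payoff 8).
The Column player's best responses — vs A: A (payoff 3); vs B: B (payoff 4).
No cell has both players best-responding. For instance, the Row player's best reply to B is A, but against A the Column player prefers A over B.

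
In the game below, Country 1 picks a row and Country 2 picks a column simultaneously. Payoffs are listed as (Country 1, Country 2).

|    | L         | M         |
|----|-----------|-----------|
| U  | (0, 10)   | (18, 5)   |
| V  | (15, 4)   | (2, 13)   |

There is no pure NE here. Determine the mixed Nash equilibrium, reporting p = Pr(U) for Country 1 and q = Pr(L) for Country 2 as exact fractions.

Each player's mixing probability is pinned down by making the *other* player indifferent.
Country 2 indifferent between L and M: p·10 + (1−p)·4 = p·5 + (1−p)·13 ⟹ 4 + 6p = 13 + (-8)p ⟹ p = 9/14.
Country 1 indifferent between U and V: q·0 + (1−q)·18 = q·15 + (1−q)·2 ⟹ 18 + (-18)q = 2 + 13q ⟹ q = 16/31.

p = 9/14, q = 16/31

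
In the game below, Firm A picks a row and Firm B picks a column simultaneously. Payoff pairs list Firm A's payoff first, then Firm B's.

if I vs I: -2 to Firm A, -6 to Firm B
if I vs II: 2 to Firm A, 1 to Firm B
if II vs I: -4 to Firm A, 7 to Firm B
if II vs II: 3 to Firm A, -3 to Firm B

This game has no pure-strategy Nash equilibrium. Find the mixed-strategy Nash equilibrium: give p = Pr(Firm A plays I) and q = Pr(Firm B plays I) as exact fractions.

Each player's mixing probability is pinned down by making the *other* player indifferent.
Firm B indifferent between I and II: p·(-6) + (1−p)·7 = p·1 + (1−p)·(-3) ⟹ 7 + (-13)p = (-3) + 4p ⟹ p = 10/17.
Firm A indifferent between I and II: q·(-2) + (1−q)·2 = q·(-4) + (1−q)·3 ⟹ 2 + (-4)q = 3 + (-7)q ⟹ q = 1/3.

p = 10/17, q = 1/3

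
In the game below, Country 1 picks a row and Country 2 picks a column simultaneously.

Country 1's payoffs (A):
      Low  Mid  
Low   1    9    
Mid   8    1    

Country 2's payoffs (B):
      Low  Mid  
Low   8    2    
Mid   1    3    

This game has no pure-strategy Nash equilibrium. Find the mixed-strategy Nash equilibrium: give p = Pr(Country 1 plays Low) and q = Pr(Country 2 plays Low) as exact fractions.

p = 1/4, q = 8/15

In a mixed NE each player is indifferent between their pure strategies, so the opponent's mix sets the indifference.
Country 2 indifferent between Low and Mid: p·8 + (1−p)·1 = p·2 + (1−p)·3 ⟹ 1 + 7p = 3 + (-1)p ⟹ p = 1/4.
Country 1 indifferent between Low and Mid: q·1 + (1−q)·9 = q·8 + (1−q)·1 ⟹ 9 + (-8)q = 1 + 7q ⟹ q = 8/15.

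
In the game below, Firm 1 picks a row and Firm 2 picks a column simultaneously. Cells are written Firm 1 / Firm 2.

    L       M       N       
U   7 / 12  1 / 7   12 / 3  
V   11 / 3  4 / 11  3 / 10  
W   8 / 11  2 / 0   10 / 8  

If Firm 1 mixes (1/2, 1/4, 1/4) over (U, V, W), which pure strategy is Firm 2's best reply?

Firm 2's best reply maximizes expected payoff against the mix.
L: (1/2)·12 + (1/4)·3 + (1/4)·11 = 19/2
M: (1/2)·7 + (1/4)·11 + (1/4)·0 = 25/4
N: (1/2)·3 + (1/4)·10 + (1/4)·8 = 6
Highest expected payoff is 19/2, from L.

L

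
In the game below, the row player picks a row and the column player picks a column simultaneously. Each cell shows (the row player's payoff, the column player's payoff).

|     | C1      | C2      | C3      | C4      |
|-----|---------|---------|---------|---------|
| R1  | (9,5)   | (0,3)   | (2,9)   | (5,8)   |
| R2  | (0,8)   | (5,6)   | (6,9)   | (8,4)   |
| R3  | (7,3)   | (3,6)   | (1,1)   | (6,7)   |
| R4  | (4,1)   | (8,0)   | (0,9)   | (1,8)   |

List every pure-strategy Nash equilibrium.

Find each player's best response to every opponent strategy; NE are the intersections.
The row player's best responses — vs C1: R1 (payoff 9); vs C2: R4 (payoff 8); vs C3: R2 (payoff 6); vs C4: R2 (payoff 8).
The column player's best responses — vs R1: C3 (payoff 9); vs R2: C3 (payoff 9); vs R3: C4 (payoff 7); vs R4: C3 (payoff 9).
The only mutual best response is (R2, C3); neither player gains by switching there.

(R2, C3)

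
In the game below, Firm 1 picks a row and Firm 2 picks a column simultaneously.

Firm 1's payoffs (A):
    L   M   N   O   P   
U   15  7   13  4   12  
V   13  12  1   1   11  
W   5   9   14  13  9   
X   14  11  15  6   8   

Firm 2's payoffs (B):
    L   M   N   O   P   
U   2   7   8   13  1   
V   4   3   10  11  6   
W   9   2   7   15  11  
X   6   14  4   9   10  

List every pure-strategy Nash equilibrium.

Check mutual best responses: a cell is a NE iff neither player can gain by unilaterally deviating.
Firm 1's best responses — vs L: U (payoff 15); vs M: V (payoff 12); vs N: X (payoff 15); vs O: W (payoff 13); vs P: U (payoff 12).
Firm 2's best responses — vs U: O (payoff 13); vs V: O (payoff 11); vs W: O (payoff 15); vs X: M (payoff 14).
The only mutual best response is (W, O); neither player gains by switching there.

(W, O)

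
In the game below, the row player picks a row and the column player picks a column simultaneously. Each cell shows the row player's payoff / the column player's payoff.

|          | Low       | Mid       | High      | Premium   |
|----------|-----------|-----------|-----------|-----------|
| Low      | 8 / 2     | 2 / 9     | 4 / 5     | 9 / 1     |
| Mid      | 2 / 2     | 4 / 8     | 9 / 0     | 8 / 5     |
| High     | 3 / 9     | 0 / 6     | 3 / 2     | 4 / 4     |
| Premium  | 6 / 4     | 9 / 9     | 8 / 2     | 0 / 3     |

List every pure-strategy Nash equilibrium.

Check mutual best responses: a cell is a NE iff neither player can gain by unilaterally deviating.
The row player's best responses — vs Low: Low (payoff 8); vs Mid: Premium (payoff 9); vs High: Mid (payoff 9); vs Premium: Low (payoff 9).
The column player's best responses — vs Low: Mid (payoff 9); vs Mid: Mid (payoff 8); vs High: Low (payoff 9); vs Premium: Mid (payoff 9).
The only mutual best response is (Premium, Mid); neither player gains by switching there.

(Premium, Mid)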